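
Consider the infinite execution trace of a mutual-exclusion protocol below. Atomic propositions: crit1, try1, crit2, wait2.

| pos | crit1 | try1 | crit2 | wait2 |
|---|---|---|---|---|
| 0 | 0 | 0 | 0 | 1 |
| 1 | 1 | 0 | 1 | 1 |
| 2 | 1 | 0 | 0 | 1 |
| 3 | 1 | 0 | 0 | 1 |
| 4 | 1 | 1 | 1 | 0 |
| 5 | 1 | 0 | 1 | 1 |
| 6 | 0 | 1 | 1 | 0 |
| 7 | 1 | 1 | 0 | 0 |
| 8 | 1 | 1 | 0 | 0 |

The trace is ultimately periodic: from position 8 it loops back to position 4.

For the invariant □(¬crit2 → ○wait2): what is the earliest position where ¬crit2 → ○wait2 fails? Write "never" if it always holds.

Check ¬crit2 → ○wait2 at each position in order: 0 ✓, 1 ✓, 2 ✓.
At position 3 the labels are {crit1, wait2} and the next position 4 has {crit1, crit2, try1}, so ¬crit2 → ○wait2 is false there. This is the first violation.

3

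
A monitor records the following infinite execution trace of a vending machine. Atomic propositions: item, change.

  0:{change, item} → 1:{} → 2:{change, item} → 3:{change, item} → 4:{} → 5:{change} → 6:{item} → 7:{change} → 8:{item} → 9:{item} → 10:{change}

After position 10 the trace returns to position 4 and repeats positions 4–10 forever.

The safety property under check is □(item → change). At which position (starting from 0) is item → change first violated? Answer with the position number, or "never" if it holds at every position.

6

Check item → change at each position in order: 0 ✓, 1 ✓, 2 ✓, 3 ✓, 4 ✓, 5 ✓.
At position 6 the labels are {item}, so item → change is false there. This is the first violation.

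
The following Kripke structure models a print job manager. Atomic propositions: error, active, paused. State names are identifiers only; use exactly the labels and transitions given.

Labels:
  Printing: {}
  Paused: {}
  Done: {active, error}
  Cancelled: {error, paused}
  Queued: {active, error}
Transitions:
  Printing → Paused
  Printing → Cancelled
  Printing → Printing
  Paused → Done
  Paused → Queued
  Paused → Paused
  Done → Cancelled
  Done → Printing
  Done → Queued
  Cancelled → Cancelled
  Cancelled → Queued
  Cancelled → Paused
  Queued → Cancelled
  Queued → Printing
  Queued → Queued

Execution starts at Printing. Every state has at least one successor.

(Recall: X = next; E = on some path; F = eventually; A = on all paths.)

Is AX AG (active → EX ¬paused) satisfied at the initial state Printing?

States satisfying AG (active → EX ¬paused): {Printing, Paused, Done, Cancelled, Queued}.
States satisfying AX AG (active → EX ¬paused): {Printing, Paused, Done, Cancelled, Queued}.
Printing ∈ Sat(AX AG (active → EX ¬paused)).

Yes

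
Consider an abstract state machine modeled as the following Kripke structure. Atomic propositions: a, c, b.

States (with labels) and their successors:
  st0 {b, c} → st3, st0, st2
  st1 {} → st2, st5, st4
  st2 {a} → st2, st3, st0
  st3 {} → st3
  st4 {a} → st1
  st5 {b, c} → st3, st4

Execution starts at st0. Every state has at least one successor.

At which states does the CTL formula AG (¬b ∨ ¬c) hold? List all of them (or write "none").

States satisfying ¬b ∨ ¬c: {st1, st2, st3, st4}.
States satisfying AG (¬b ∨ ¬c): {st3}.

{st3}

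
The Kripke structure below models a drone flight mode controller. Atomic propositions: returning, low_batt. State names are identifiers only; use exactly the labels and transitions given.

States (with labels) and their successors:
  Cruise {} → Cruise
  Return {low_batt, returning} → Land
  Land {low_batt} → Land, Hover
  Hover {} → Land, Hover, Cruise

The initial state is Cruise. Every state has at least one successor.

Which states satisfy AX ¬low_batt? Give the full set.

States satisfying ¬low_batt: {Cruise, Hover}.
States satisfying AX ¬low_batt: {Cruise}.

{Cruise}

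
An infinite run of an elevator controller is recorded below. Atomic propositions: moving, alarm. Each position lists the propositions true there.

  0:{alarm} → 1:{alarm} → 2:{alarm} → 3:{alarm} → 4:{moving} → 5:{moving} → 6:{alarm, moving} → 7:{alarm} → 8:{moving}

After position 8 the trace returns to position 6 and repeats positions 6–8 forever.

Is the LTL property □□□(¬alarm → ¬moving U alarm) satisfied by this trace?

Does not hold

□□(¬alarm → ¬moving U alarm) must hold at every position from 0 onward. It fails at position 0, so □□□(¬alarm → ¬moving U alarm) is false.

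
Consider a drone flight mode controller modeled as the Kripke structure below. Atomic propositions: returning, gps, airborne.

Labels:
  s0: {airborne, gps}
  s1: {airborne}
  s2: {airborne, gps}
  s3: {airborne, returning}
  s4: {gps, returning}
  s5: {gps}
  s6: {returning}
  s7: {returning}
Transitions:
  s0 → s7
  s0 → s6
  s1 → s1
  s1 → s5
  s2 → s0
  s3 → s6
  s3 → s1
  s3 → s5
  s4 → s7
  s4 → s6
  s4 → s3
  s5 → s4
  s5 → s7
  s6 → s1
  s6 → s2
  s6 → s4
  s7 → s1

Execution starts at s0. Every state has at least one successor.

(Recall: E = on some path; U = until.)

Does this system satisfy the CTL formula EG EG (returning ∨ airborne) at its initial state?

States satisfying EG (returning ∨ airborne): {s0, s1, s2, s3, s4, s6, s7}.
States satisfying EG EG (returning ∨ airborne): {s0, s1, s2, s3, s4, s6, s7}.
s0 ∈ Sat(EG EG (returning ∨ airborne)).

Holds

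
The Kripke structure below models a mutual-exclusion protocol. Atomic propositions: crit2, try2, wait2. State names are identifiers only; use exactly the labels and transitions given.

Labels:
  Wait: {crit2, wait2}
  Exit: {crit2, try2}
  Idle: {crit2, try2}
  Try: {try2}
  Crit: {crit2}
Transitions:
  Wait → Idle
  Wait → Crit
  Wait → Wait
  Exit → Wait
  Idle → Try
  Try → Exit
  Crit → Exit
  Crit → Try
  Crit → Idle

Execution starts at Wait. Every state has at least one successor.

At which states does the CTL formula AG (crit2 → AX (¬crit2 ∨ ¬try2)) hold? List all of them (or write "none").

none

States satisfying crit2 → AX (¬crit2 ∨ ¬try2): {Exit, Idle, Try}.
States satisfying AG (crit2 → AX (¬crit2 ∨ ¬try2)): ∅.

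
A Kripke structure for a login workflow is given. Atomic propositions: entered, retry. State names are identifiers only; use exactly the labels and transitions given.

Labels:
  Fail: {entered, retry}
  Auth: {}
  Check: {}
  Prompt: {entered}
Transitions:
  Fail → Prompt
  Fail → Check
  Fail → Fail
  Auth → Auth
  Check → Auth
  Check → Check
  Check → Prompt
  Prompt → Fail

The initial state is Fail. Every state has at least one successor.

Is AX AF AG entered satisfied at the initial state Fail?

Violated

States satisfying AF AG entered: ∅.
States satisfying AX AF AG entered: ∅.
Fail ∉ Sat(AX AF AG entered).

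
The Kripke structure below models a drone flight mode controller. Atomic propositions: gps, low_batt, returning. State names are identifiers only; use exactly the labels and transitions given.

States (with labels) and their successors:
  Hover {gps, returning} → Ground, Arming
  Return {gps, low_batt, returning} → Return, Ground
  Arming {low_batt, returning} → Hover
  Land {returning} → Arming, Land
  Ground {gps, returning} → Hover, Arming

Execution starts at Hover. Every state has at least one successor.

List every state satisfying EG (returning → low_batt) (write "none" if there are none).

States satisfying returning → low_batt: {Return, Arming}.
States satisfying EG (returning → low_batt): {Return}.

{Return}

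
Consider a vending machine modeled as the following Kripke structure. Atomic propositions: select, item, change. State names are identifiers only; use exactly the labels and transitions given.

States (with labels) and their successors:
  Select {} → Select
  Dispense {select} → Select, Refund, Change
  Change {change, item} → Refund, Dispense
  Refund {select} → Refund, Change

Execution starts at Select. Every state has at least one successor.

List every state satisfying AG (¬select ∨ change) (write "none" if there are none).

{Select}

States satisfying ¬select ∨ change: {Select, Change}.
States satisfying AG (¬select ∨ change): {Select}.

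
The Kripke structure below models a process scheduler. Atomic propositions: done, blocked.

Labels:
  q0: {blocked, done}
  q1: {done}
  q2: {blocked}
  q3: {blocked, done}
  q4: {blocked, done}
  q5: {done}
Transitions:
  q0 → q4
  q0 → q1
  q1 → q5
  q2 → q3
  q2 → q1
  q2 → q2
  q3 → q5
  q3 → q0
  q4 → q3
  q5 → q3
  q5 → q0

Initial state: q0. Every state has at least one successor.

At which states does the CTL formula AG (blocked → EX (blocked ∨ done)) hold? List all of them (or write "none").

{q0, q1, q2, q3, q4, q5}

States satisfying blocked → EX (blocked ∨ done): {q0, q1, q2, q3, q4, q5}.
States satisfying AG (blocked → EX (blocked ∨ done)): {q0, q1, q2, q3, q4, q5}.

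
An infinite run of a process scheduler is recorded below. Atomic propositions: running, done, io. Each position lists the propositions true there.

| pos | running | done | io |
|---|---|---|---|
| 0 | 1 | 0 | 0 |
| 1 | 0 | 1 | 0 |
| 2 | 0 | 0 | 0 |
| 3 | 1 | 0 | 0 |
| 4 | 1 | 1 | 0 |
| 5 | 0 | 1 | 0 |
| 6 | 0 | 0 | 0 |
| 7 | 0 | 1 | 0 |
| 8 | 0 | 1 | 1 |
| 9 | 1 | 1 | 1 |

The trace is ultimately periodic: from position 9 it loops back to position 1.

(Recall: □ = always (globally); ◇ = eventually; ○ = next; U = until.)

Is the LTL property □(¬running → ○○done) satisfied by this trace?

Does not hold

¬running → ○○done must hold at every position from 0 onward. It fails at position 1, so □(¬running → ○○done) is false.
Positions where ¬running holds: 1, 2, 5, 6, 7, 8.
Check ○○done at each: 1→fails, 2→ok, 5→ok, 6→ok, 7→ok, 8→ok.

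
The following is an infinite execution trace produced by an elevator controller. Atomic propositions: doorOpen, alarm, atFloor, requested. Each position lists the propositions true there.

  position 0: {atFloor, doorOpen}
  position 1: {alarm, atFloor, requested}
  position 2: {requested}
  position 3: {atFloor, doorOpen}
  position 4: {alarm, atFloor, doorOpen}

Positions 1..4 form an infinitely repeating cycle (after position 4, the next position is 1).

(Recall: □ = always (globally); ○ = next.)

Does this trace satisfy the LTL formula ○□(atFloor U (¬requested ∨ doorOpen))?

No

The position after 0 is 1; □(atFloor U (¬requested ∨ doorOpen)) is false there.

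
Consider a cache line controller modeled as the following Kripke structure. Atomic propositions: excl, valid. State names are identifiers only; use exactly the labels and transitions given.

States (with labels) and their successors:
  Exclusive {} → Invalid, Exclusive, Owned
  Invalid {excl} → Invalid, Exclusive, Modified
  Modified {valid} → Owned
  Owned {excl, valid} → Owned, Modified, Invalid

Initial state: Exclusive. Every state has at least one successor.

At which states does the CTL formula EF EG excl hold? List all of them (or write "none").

States satisfying EG excl: {Invalid, Owned}.
States satisfying EF EG excl: {Exclusive, Invalid, Modified, Owned}.

{Exclusive, Invalid, Modified, Owned}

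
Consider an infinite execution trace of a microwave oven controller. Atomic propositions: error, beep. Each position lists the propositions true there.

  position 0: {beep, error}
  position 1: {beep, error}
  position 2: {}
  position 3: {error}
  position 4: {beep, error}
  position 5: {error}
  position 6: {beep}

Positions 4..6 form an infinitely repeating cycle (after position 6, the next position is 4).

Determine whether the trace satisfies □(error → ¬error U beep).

Violated

error → ¬error U beep must hold at every position from 0 onward. It fails at position 3, so □(error → ¬error U beep) is false.
Positions where error holds: 0, 1, 3, 4, 5.
Check ¬error U beep at each: 0→ok, 1→ok, 3→fails, 4→ok, 5→fails.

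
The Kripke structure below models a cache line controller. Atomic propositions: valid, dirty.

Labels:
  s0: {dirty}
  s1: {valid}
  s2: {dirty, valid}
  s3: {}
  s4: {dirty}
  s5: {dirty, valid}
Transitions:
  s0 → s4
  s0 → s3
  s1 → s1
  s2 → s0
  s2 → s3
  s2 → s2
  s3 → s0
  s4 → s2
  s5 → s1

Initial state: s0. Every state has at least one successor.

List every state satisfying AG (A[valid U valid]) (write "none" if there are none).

States satisfying A[valid U valid]: {s1, s2, s5}.
States satisfying AG (A[valid U valid]): {s1, s5}.

{s1, s5}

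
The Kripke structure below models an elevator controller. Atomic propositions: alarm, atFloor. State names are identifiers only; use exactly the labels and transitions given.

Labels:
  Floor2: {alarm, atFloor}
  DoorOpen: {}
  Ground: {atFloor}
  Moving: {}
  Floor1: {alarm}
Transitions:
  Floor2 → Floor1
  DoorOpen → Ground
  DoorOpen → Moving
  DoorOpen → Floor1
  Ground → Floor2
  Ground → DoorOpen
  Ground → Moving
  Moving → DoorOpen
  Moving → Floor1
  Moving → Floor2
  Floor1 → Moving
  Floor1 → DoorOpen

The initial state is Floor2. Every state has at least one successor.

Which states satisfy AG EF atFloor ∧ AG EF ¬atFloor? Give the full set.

States satisfying EF atFloor: {Floor2, DoorOpen, Ground, Moving, Floor1}.
States satisfying AG EF atFloor: {Floor2, DoorOpen, Ground, Moving, Floor1}.
States satisfying EF ¬atFloor: {Floor2, DoorOpen, Ground, Moving, Floor1}.
States satisfying AG EF ¬atFloor: {Floor2, DoorOpen, Ground, Moving, Floor1}.
States satisfying AG EF atFloor ∧ AG EF ¬atFloor: {Floor2, DoorOpen, Ground, Moving, Floor1}.

{Floor2, DoorOpen, Ground, Moving, Floor1}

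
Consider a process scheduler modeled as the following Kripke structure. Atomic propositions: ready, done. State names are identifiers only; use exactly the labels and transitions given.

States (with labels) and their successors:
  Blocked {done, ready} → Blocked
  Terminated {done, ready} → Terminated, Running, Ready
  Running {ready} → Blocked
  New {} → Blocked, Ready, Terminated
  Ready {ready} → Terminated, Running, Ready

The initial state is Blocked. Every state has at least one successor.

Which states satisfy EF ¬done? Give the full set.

States satisfying ¬done: {Running, New, Ready}.
States satisfying EF ¬done: {Terminated, Running, New, Ready}.

{Terminated, Running, New, Ready}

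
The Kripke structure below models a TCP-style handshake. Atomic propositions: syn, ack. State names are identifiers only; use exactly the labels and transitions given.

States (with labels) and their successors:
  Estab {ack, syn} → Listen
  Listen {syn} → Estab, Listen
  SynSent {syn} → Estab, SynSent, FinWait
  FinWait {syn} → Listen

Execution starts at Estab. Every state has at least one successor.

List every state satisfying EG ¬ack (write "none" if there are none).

{Listen, SynSent, FinWait}

States satisfying ¬ack: {Listen, SynSent, FinWait}.
States satisfying EG ¬ack: {Listen, SynSent, FinWait}.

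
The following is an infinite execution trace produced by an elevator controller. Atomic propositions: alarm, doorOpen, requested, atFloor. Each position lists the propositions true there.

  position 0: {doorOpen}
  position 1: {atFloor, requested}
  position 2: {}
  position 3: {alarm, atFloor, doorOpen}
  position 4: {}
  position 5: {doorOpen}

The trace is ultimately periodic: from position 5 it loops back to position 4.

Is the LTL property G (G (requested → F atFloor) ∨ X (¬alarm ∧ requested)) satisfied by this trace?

G (requested → F atFloor) ∨ X (¬alarm ∧ requested) holds at every position 0..5, and those are all positions ever visited, so G (G (requested → F atFloor) ∨ X (¬alarm ∧ requested)) holds.

Satisfied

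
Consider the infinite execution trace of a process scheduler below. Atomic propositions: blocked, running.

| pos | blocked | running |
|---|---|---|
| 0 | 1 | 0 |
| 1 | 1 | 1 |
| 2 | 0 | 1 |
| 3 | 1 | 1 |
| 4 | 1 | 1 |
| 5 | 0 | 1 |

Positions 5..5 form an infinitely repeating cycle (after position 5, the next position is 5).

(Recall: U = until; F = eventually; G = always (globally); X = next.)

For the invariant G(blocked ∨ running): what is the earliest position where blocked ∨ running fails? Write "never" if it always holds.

never

blocked ∨ running holds at every position 0..5, and those are all the positions the trace ever visits, so the invariant G(blocked ∨ running) is never violated.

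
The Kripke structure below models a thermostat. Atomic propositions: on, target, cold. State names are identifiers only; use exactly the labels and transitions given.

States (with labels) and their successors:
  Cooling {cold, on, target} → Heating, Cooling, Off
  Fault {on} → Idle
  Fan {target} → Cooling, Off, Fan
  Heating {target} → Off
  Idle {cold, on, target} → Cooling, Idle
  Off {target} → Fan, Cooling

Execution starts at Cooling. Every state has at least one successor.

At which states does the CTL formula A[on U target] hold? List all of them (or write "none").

States satisfying on: {Cooling, Fault, Idle}.
States satisfying target: {Cooling, Fan, Heating, Idle, Off}.
States satisfying A[on U target]: {Cooling, Fault, Fan, Heating, Idle, Off}.

{Cooling, Fault, Fan, Heating, Idle, Off}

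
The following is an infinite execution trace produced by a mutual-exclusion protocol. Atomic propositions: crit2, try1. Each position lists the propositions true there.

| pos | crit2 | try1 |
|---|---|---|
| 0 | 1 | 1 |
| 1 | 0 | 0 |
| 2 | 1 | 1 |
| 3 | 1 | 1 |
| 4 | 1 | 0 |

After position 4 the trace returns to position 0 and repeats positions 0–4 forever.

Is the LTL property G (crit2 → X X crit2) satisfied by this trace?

crit2 → X X crit2 must hold at every position from 0 onward. It fails at position 4, so G (crit2 → X X crit2) is false.
Positions where crit2 holds: 0, 2, 3, 4.
Check X X crit2 at each: 0→ok, 2→ok, 3→ok, 4→fails.

Does not hold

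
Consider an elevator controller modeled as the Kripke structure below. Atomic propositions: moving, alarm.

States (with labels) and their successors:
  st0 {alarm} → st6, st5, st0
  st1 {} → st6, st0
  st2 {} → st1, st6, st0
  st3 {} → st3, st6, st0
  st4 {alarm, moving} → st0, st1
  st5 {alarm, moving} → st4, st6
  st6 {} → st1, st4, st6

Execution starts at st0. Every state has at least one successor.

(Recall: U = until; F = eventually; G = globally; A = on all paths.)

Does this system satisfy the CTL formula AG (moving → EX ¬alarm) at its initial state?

States satisfying moving → EX ¬alarm: {st0, st1, st2, st3, st4, st5, st6}.
States satisfying AG (moving → EX ¬alarm): {st0, st1, st2, st3, st4, st5, st6}.
Every state reachable from st0 satisfies moving → EX ¬alarm.
st0 ∈ Sat(AG (moving → EX ¬alarm)).

Holds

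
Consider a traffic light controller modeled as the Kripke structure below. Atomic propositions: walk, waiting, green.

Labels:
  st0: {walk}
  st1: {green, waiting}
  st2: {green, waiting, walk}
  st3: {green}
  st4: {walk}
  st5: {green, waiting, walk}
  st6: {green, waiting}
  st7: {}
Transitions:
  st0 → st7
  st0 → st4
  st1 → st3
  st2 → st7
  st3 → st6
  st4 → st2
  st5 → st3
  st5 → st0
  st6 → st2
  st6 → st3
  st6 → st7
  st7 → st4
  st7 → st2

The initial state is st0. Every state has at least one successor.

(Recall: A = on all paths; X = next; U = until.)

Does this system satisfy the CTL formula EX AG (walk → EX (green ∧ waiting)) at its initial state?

No

States satisfying AG (walk → EX (green ∧ waiting)): ∅.
States satisfying EX AG (walk → EX (green ∧ waiting)): ∅.
No suitable path/successor from st0 witnesses the formula.
st0 ∉ Sat(EX AG (walk → EX (green ∧ waiting))).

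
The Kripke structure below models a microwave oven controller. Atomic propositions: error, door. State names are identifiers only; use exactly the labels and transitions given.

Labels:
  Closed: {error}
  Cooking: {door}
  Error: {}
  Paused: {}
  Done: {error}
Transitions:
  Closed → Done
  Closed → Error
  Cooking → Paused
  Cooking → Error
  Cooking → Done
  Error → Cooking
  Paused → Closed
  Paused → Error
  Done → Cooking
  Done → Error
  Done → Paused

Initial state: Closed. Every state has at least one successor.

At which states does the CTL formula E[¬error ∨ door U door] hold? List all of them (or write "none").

{Cooking, Error, Paused}

States satisfying ¬error ∨ door: {Cooking, Error, Paused}.
States satisfying door: {Cooking}.
States satisfying E[¬error ∨ door U door]: {Cooking, Error, Paused}.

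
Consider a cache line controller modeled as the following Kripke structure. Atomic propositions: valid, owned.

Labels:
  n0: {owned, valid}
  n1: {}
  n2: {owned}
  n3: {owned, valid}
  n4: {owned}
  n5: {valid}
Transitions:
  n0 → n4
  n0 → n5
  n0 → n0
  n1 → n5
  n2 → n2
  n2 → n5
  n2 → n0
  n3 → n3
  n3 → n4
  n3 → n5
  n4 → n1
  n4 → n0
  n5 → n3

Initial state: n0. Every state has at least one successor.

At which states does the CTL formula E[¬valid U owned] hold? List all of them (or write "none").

States satisfying ¬valid: {n1, n2, n4}.
States satisfying owned: {n0, n2, n3, n4}.
States satisfying E[¬valid U owned]: {n0, n2, n3, n4}.

{n0, n2, n3, n4}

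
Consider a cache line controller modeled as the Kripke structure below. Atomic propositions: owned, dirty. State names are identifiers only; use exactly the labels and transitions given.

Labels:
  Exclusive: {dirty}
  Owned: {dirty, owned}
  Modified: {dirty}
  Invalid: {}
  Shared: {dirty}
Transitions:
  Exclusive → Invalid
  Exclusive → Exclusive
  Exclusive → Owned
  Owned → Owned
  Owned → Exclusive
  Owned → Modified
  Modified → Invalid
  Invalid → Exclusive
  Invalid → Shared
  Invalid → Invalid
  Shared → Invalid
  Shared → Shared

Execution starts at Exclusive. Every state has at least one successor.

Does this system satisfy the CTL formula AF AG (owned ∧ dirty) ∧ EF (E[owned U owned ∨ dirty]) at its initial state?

States satisfying AG (owned ∧ dirty): ∅.
States satisfying AF AG (owned ∧ dirty): ∅.
States satisfying E[owned U owned ∨ dirty]: {Exclusive, Owned, Modified, Shared}.
States satisfying EF (E[owned U owned ∨ dirty]): {Exclusive, Owned, Modified, Invalid, Shared}.
States satisfying AF AG (owned ∧ dirty) ∧ EF (E[owned U owned ∨ dirty]): ∅.
Exclusive ∉ Sat(AF AG (owned ∧ dirty) ∧ EF (E[owned U owned ∨ dirty])).

Violated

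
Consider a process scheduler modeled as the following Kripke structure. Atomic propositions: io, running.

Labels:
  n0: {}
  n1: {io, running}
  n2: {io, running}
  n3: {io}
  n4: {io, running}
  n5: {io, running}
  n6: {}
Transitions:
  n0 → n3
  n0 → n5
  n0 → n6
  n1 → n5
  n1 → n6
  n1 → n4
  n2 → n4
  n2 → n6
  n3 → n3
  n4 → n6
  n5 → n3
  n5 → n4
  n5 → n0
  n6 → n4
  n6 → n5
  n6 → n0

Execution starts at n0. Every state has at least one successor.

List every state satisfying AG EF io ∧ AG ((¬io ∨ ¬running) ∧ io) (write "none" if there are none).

{n3}

States satisfying EF io: {n0, n1, n2, n3, n4, n5, n6}.
States satisfying AG EF io: {n0, n1, n2, n3, n4, n5, n6}.
States satisfying (¬io ∨ ¬running) ∧ io: {n3}.
States satisfying AG ((¬io ∨ ¬running) ∧ io): {n3}.
States satisfying AG EF io ∧ AG ((¬io ∨ ¬running) ∧ io): {n3}.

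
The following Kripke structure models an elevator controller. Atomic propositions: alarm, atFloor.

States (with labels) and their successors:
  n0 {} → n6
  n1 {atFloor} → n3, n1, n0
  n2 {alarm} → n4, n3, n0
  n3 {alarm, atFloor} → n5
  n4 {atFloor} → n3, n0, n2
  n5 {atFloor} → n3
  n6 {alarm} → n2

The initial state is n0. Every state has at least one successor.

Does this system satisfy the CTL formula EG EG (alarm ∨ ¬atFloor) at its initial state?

States satisfying EG (alarm ∨ ¬atFloor): {n0, n2, n6}.
States satisfying EG EG (alarm ∨ ¬atFloor): {n0, n2, n6}.
n0 ∈ Sat(EG EG (alarm ∨ ¬atFloor)).

Holds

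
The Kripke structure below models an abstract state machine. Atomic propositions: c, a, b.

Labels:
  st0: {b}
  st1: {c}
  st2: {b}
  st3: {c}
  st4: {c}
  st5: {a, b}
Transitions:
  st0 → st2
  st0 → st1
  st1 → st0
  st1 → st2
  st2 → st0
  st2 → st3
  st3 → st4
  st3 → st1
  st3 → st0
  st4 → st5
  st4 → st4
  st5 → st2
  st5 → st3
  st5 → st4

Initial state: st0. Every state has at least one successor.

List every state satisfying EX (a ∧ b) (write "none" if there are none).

{st4}

States satisfying a ∧ b: {st5}.
States satisfying EX (a ∧ b): {st4}.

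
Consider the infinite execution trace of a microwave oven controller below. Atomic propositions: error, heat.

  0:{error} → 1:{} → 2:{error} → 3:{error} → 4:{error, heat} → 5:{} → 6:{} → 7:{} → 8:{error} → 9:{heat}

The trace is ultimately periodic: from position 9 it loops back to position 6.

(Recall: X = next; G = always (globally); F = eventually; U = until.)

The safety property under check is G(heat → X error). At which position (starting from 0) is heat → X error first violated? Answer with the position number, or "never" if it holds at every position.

4

Check heat → X error at each position in order: 0 ✓, 1 ✓, 2 ✓, 3 ✓.
At position 4 the labels are {error, heat} and the next position 5 has {}, so heat → X error is false there. This is the first violation.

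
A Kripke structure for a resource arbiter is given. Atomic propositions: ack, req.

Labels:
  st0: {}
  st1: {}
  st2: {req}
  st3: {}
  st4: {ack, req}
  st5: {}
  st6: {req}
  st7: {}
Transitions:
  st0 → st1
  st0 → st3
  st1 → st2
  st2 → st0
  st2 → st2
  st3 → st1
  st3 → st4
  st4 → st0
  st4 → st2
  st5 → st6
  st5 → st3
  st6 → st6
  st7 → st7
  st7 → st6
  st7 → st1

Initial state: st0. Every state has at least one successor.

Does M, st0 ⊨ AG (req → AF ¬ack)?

States satisfying req → AF ¬ack: {st0, st1, st2, st3, st4, st5, st6, st7}.
States satisfying AG (req → AF ¬ack): {st0, st1, st2, st3, st4, st5, st6, st7}.
Every state reachable from st0 satisfies req → AF ¬ack.
st0 ∈ Sat(AG (req → AF ¬ack)).

Satisfied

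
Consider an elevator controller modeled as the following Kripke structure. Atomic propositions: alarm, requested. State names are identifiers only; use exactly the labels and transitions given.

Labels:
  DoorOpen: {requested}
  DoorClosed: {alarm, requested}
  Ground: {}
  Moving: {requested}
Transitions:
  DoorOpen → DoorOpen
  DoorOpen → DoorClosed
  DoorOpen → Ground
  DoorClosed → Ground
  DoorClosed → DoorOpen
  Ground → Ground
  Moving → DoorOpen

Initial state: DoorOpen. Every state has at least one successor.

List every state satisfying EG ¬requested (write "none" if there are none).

States satisfying ¬requested: {Ground}.
States satisfying EG ¬requested: {Ground}.

{Ground}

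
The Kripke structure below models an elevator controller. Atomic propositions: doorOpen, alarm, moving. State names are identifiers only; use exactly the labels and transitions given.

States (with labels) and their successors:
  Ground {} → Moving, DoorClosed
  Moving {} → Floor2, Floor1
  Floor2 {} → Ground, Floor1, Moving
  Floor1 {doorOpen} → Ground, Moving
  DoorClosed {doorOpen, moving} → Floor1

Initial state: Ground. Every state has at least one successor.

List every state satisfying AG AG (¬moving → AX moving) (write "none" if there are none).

States satisfying AG (¬moving → AX moving): ∅.
States satisfying AG AG (¬moving → AX moving): ∅.

none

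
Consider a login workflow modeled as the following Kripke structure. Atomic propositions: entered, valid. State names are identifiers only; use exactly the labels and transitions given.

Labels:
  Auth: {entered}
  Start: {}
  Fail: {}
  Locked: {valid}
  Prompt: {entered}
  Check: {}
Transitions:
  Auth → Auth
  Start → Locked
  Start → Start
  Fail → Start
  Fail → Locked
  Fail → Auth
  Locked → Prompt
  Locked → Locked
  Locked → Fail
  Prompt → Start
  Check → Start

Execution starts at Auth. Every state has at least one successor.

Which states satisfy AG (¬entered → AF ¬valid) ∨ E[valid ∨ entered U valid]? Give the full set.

States satisfying ¬entered → AF ¬valid: {Auth, Start, Fail, Prompt, Check}.
States satisfying AG (¬entered → AF ¬valid): {Auth}.
States satisfying valid ∨ entered: {Auth, Locked, Prompt}.
States satisfying valid: {Locked}.
States satisfying E[valid ∨ entered U valid]: {Locked}.
States satisfying AG (¬entered → AF ¬valid) ∨ E[valid ∨ entered U valid]: {Auth, Locked}.

{Auth, Locked}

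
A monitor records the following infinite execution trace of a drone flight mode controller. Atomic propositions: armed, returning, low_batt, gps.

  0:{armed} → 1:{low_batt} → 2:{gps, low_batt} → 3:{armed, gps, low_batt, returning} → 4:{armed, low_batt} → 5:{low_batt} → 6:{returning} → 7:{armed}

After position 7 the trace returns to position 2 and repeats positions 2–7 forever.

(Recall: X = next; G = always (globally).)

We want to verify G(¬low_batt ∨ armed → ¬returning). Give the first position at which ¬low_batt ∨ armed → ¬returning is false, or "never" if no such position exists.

Check ¬low_batt ∨ armed → ¬returning at each position in order: 0 ✓, 1 ✓, 2 ✓.
At position 3 the labels are {armed, gps, low_batt, returning}, so ¬low_batt ∨ armed → ¬returning is false there. This is the first violation.

3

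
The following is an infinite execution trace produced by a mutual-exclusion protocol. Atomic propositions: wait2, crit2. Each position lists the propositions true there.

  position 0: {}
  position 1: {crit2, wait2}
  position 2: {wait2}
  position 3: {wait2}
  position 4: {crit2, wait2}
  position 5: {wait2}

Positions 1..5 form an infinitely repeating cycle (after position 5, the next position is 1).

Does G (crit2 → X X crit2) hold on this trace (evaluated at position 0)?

crit2 → X X crit2 must hold at every position from 0 onward. It fails at position 1, so G (crit2 → X X crit2) is false.
Positions where crit2 holds: 1, 4.
Check X X crit2 at each: 1→fails, 4→ok.

Does not hold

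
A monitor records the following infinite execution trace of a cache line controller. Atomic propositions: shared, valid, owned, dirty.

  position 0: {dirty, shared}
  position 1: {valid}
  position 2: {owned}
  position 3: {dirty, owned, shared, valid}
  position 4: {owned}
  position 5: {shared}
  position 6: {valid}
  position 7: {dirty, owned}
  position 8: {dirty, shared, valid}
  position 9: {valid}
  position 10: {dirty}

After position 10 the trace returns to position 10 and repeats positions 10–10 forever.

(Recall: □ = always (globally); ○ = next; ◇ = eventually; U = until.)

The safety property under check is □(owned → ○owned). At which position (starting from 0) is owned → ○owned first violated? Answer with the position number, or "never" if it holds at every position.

4

Check owned → ○owned at each position in order: 0 ✓, 1 ✓, 2 ✓, 3 ✓.
At position 4 the labels are {owned} and the next position 5 has {shared}, so owned → ○owned is false there. This is the first violation.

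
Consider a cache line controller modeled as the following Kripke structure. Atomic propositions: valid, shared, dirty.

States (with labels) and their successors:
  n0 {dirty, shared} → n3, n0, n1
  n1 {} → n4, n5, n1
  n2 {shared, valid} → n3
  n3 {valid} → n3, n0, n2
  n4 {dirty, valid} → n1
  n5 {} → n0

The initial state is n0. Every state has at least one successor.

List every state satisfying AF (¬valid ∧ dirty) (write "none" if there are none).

States satisfying ¬valid ∧ dirty: {n0}.
States satisfying AF (¬valid ∧ dirty): {n0, n5}.

{n0, n5}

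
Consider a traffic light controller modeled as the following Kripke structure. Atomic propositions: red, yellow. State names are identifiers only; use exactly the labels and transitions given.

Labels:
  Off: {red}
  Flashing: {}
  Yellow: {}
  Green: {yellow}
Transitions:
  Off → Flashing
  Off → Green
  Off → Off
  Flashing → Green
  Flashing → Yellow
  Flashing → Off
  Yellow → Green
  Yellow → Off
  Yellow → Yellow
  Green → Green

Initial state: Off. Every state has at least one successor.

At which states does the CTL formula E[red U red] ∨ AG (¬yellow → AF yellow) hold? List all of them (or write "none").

{Off, Green}

States satisfying red: {Off}.
States satisfying E[red U red]: {Off}.
States satisfying ¬yellow → AF yellow: {Green}.
States satisfying AG (¬yellow → AF yellow): {Green}.
States satisfying E[red U red] ∨ AG (¬yellow → AF yellow): {Off, Green}.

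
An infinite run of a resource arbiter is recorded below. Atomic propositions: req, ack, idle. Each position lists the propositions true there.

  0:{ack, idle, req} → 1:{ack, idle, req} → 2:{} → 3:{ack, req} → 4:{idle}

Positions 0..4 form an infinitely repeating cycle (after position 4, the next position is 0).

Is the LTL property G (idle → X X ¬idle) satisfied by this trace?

idle → X X ¬idle must hold at every position from 0 onward. It fails at position 4, so G (idle → X X ¬idle) is false.
Positions where idle holds: 0, 1, 4.
Check X X ¬idle at each: 0→ok, 1→ok, 4→fails.

Violated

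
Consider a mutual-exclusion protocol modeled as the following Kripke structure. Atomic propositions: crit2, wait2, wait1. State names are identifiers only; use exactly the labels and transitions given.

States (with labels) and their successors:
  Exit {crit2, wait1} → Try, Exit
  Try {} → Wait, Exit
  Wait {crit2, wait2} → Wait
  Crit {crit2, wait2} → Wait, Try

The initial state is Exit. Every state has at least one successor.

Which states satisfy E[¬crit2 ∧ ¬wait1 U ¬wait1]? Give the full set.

States satisfying ¬crit2 ∧ ¬wait1: {Try}.
States satisfying ¬wait1: {Try, Wait, Crit}.
States satisfying E[¬crit2 ∧ ¬wait1 U ¬wait1]: {Try, Wait, Crit}.

{Try, Wait, Crit}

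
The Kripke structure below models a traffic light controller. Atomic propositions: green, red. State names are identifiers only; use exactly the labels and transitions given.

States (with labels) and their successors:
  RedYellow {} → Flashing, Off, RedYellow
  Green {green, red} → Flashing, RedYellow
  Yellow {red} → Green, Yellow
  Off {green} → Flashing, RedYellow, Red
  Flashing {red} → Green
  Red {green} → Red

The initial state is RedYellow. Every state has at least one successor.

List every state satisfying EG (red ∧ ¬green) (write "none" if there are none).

{Yellow}

States satisfying red ∧ ¬green: {Yellow, Flashing}.
States satisfying EG (red ∧ ¬green): {Yellow}.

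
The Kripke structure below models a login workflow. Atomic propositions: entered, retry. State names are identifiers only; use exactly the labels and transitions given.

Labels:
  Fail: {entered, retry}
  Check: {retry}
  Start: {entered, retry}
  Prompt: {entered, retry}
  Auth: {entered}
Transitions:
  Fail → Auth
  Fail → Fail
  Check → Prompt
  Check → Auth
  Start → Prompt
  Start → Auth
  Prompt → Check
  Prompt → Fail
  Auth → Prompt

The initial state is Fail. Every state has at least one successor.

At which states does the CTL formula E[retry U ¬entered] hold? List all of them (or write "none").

{Check, Start, Prompt}

States satisfying retry: {Fail, Check, Start, Prompt}.
States satisfying ¬entered: {Check}.
States satisfying E[retry U ¬entered]: {Check, Start, Prompt}.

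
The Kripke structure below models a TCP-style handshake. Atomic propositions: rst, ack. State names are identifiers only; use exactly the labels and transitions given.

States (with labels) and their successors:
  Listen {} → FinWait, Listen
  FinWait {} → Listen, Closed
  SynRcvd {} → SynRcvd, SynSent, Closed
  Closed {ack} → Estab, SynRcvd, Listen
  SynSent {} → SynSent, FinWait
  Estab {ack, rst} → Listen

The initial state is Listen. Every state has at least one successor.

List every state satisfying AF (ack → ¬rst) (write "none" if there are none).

{Listen, FinWait, SynRcvd, Closed, SynSent, Estab}

States satisfying ack → ¬rst: {Listen, FinWait, SynRcvd, Closed, SynSent}.
States satisfying AF (ack → ¬rst): {Listen, FinWait, SynRcvd, Closed, SynSent, Estab}.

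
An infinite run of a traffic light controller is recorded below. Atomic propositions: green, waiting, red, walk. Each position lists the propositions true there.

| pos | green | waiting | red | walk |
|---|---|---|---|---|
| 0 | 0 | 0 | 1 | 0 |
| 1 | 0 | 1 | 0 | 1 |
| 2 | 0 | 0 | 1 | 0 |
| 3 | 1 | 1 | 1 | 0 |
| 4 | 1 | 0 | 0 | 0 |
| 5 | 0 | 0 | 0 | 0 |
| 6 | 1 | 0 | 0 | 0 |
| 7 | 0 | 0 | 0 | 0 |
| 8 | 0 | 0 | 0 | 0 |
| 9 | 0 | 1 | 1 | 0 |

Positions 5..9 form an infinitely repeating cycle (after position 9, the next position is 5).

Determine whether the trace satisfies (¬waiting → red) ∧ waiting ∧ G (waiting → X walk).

Does not hold

waiting → X walk must hold at every position from 0 onward. It fails at position 1, so G (waiting → X walk) is false.
Positions where waiting holds: 1, 3, 9.
Check X walk at each: 1→fails, 3→fails, 9→fails.
At position 0: (¬waiting → red) ∧ waiting is false; G (waiting → X walk) is false; so (¬waiting → red) ∧ waiting ∧ G (waiting → X walk) is false.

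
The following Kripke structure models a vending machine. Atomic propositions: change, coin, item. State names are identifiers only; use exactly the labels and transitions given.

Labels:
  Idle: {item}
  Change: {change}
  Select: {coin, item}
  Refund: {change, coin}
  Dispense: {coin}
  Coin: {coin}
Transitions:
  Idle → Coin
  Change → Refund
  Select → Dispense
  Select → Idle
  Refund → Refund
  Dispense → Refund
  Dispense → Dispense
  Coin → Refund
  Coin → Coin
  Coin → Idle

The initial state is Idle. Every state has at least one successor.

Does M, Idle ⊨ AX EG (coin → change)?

States satisfying EG (coin → change): {Change, Refund}.
States satisfying AX EG (coin → change): {Change, Refund}.
Idle ∉ Sat(AX EG (coin → change)).

No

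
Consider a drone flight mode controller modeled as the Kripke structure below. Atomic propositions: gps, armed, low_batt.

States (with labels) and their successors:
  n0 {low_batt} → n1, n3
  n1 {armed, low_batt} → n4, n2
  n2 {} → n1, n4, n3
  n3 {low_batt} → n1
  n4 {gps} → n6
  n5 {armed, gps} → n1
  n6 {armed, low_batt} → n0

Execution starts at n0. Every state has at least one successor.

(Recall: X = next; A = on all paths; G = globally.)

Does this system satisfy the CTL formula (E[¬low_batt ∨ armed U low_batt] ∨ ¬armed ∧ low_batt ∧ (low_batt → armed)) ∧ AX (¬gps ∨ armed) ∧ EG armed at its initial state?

Does not hold

States satisfying ¬low_batt ∨ armed: {n1, n2, n4, n5, n6}.
States satisfying low_batt: {n0, n1, n3, n6}.
States satisfying E[¬low_batt ∨ armed U low_batt]: {n0, n1, n2, n3, n4, n5, n6}.
States satisfying ¬armed: {n0, n2, n3, n4}.
States satisfying ¬armed ∧ low_batt: {n0, n3}.
States satisfying low_batt → armed: {n1, n2, n4, n5, n6}.
States satisfying ¬armed ∧ low_batt ∧ (low_batt → armed): ∅.
States satisfying ¬gps ∨ armed: {n0, n1, n2, n3, n5, n6}.
States satisfying AX (¬gps ∨ armed): {n0, n3, n4, n5, n6}.
States satisfying armed: {n1, n5, n6}.
States satisfying EG armed: ∅.
States satisfying AX (¬gps ∨ armed) ∧ EG armed: ∅.
States satisfying (E[¬low_batt ∨ armed U low_batt] ∨ ¬armed ∧ low_batt ∧ (low_batt → armed)) ∧ AX (¬gps ∨ armed) ∧ EG armed: ∅.
n0 ∉ Sat((E[¬low_batt ∨ armed U low_batt] ∨ ¬armed ∧ low_batt ∧ (low_batt → armed)) ∧ AX (¬gps ∨ armed) ∧ EG armed).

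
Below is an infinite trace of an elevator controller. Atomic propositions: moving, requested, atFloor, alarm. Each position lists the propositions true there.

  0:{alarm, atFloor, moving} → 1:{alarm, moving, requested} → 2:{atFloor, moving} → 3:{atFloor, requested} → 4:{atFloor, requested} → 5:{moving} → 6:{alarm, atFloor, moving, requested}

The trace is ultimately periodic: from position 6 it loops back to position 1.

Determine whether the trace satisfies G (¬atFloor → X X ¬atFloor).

Violated

¬atFloor → X X ¬atFloor must hold at every position from 0 onward. It fails at position 1, so G (¬atFloor → X X ¬atFloor) is false.
Positions where ¬atFloor holds: 1, 5.
Check X X ¬atFloor at each: 1→fails, 5→ok.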